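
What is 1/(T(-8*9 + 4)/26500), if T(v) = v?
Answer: -6625/17 ≈ -389.71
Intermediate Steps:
1/(T(-8*9 + 4)/26500) = 1/((-8*9 + 4)/26500) = 1/((-72 + 4)*(1/26500)) = 1/(-68*1/26500) = 1/(-17/6625) = -6625/17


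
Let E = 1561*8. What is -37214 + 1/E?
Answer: -464728431/12488 ≈ -37214.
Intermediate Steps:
E = 12488
-37214 + 1/E = -37214 + 1/12488 = -464728431/12488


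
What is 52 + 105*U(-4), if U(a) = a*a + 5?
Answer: 2257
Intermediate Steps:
U(a) = 5 + a² (U(a) = a² + 5 = 5 + a²)
52 + 105*U(-4) = 52 + 105*(5 + (-4)²) = 52 + 105*(5 + 16) = 52 + 105*21 = 52 + 2205 = 2257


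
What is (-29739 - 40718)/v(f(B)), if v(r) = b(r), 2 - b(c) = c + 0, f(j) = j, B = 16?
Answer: 70457/14 ≈ 5032.6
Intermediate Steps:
b(c) = 2 - c (b(c) = 2 - (c + 0) = 2 - c)
v(r) = 2 - r
(-29739 - 40718)/v(f(B)) = (-29739 - 40718)/(2 - 1*16) = -70457/(2 - 16) = -70457/(-14) = -70457*(-1/14) = 70457/14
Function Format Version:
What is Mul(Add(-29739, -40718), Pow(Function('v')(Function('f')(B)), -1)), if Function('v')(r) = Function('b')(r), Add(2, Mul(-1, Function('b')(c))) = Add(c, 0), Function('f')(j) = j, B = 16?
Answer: Rational(70457, 14) ≈ 5032.6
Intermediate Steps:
Function('b')(c) = Add(2, Mul(-1, c)) (Function('b')(c) = Add(2, Mul(-1, Add(c, 0))) = Add(2, Mul(-1, c)))
Function('v')(r) = Add(2, Mul(-1, r))
Mul(Add(-29739, -40718), Pow(Function('v')(Function('f')(B)), -1)) = Mul(Add(-29739, -40718), Pow(Add(2, Mul(-1, 16)), -1)) = Mul(-70457, Pow(Add(2, -16), -1)) = Mul(-70457, Pow(-14, -1)) = Mul(-70457, Rational(-1, 14)) = Rational(70457, 14)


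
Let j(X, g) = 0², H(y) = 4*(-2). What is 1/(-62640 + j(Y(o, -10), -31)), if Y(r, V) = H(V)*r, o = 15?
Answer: -1/62640 ≈ -1.5964e-5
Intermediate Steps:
H(y) = -8
Y(r, V) = -8*r
j(X, g) = 0
1/(-62640 + j(Y(o, -10), -31)) = 1/(-62640 + 0) = 1/(-62640) = -1/62640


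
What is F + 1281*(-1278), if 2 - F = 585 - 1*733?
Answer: -1636968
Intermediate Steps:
F = 150 (F = 2 - (585 - 1*733) = 2 - (585 - 733) = 2 - 1*(-148) = 2 + 148 = 150)
F + 1281*(-1278) = 150 + 1281*(-1278) = 150 - 1637118 = -1636968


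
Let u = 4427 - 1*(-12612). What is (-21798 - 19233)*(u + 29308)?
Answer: -1901663757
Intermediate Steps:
u = 17039 (u = 4427 + 12612 = 17039)
(-21798 - 19233)*(u + 29308) = (-21798 - 19233)*(17039 + 29308) = -41031*46347 = -1901663757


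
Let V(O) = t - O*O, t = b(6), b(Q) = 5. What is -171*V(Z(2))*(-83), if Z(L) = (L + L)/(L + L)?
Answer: 56772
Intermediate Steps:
t = 5
Z(L) = 1 (Z(L) = (2*L)/((2*L)) = (2*L)*(1/(2*L)) = 1)
V(O) = 5 - O² (V(O) = 5 - O*O = 5 - O²)
-171*V(Z(2))*(-83) = -171*(5 - 1*1²)*(-83) = -171*(5 - 1*1)*(-83) = -171*(5 - 1)*(-83) = -171*4*(-83) = -684*(-83) = 56772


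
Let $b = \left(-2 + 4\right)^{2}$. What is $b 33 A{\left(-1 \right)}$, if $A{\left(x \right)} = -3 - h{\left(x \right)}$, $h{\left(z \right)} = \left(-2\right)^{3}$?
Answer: $660$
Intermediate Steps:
$h{\left(z \right)} = -8$
$A{\left(x \right)} = 5$ ($A{\left(x \right)} = -3 - -8 = -3 + 8 = 5$)
$b = 4$ ($b = 2^{2} = 4$)
$b 33 A{\left(-1 \right)} = 4 \cdot 33 \cdot 5 = 132 \cdot 5 = 660$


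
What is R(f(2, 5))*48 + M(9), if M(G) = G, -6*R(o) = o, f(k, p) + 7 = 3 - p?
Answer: 81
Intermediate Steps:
f(k, p) = -4 - p (f(k, p) = -7 + (3 - p) = -4 - p)
R(o) = -o/6
R(f(2, 5))*48 + M(9) = -(-4 - 1*5)/6*48 + 9 = -(-4 - 5)/6*48 + 9 = -⅙*(-9)*48 + 9 = (3/2)*48 + 9 = 72 + 9 = 81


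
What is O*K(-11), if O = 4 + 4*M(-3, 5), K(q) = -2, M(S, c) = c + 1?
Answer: -56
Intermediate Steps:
M(S, c) = 1 + c
O = 28 (O = 4 + 4*(1 + 5) = 4 + 4*6 = 4 + 24 = 28)
O*K(-11) = 28*(-2) = -56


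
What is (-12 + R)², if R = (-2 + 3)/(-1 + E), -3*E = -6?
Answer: 121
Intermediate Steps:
E = 2 (E = -⅓*(-6) = 2)
R = 1 (R = (-2 + 3)/(-1 + 2) = 1/1 = 1*1 = 1)
(-12 + R)² = (-12 + 1)² = (-11)² = 121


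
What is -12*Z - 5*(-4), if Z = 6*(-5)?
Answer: 380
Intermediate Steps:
Z = -30
-12*Z - 5*(-4) = -12*(-30) - 5*(-4) = 360 + 20 = 380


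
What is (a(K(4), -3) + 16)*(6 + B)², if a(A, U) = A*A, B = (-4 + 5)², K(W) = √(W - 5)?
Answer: 735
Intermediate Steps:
K(W) = √(-5 + W)
B = 1 (B = 1² = 1)
a(A, U) = A²
(a(K(4), -3) + 16)*(6 + B)² = ((√(-5 + 4))² + 16)*(6 + 1)² = ((√(-1))² + 16)*7² = (I² + 16)*49 = (-1 + 16)*49 = 15*49 = 735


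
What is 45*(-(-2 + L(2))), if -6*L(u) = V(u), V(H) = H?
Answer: 105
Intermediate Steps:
L(u) = -u/6
45*(-(-2 + L(2))) = 45*(-(-2 - ⅙*2)) = 45*(-(-2 - ⅓)) = 45*(-1*(-7/3)) = 45*(7/3) = 105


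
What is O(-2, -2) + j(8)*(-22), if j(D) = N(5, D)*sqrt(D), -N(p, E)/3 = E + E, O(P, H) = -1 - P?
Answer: 1 + 2112*sqrt(2) ≈ 2987.8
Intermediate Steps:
N(p, E) = -6*E (N(p, E) = -3*(E + E) = -6*E)
j(D) = -6*D**(3/2) (j(D) = (-6*D)*sqrt(D) = -6*D**(3/2))
O(-2, -2) + j(8)*(-22) = (-1 - 1*(-2)) - 96*sqrt(2)*(-22) = (-1 + 2) - 96*sqrt(2)*(-22) = 1 - 96*sqrt(2)*(-22) = 1 + 2112*sqrt(2)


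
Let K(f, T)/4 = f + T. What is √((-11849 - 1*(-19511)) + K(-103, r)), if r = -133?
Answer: √6718 ≈ 81.963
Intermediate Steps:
K(f, T) = 4*T + 4*f (K(f, T) = 4*(f + T) = 4*(T + f) = 4*T + 4*f)
√((-11849 - 1*(-19511)) + K(-103, r)) = √((-11849 - 1*(-19511)) + (4*(-133) + 4*(-103))) = √((-11849 + 19511) + (-532 - 412)) = √(7662 - 944) = √6718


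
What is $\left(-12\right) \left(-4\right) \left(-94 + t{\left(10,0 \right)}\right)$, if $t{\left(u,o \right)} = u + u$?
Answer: $-3552$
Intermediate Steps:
$t{\left(u,o \right)} = 2 u$
$\left(-12\right) \left(-4\right) \left(-94 + t{\left(10,0 \right)}\right) = \left(-12\right) \left(-4\right) \left(-94 + 2 \cdot 10\right) = 48 \left(-94 + 20\right) = 48 \left(-74\right) = -3552$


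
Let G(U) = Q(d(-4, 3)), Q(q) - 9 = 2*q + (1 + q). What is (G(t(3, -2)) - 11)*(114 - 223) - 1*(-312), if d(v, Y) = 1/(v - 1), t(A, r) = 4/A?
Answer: 2432/5 ≈ 486.40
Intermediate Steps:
d(v, Y) = 1/(-1 + v)
Q(q) = 10 + 3*q (Q(q) = 9 + (2*q + (1 + q)) = 9 + (1 + 3*q) = 10 + 3*q)
G(U) = 47/5 (G(U) = 10 + 3/(-1 - 4) = 10 + 3/(-5) = 10 + 3*(-⅕) = 10 - ⅗ = 47/5)
(G(t(3, -2)) - 11)*(114 - 223) - 1*(-312) = (47/5 - 11)*(114 - 223) - 1*(-312) = -8/5*(-109) + 312 = 872/5 + 312 = 2432/5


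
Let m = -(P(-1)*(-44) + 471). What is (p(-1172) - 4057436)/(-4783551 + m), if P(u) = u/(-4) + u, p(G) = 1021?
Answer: 811283/956811 ≈ 0.84790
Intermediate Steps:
P(u) = 3*u/4 (P(u) = u*(-¼) + u = -u/4 + u = 3*u/4)
m = -504 (m = -(((¾)*(-1))*(-44) + 471) = -(-¾*(-44) + 471) = -(33 + 471) = -1*504 = -504)
(p(-1172) - 4057436)/(-4783551 + m) = (1021 - 4057436)/(-4783551 - 504) = -4056415/(-4784055) = -4056415*(-1/4784055) = 811283/956811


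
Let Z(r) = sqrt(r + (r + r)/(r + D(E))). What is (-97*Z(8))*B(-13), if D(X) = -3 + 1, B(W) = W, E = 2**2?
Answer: 5044*sqrt(6)/3 ≈ 4118.4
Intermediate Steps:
E = 4
D(X) = -2
Z(r) = sqrt(r + 2*r/(-2 + r)) (Z(r) = sqrt(r + (r + r)/(r - 2)) = sqrt(r + (2*r)/(-2 + r)) = sqrt(r + 2*r/(-2 + r)))
(-97*Z(8))*B(-13) = -97*8/sqrt(-2 + 8)*(-13) = -97*4*sqrt(6)/3*(-13) = -388*sqrt(6)/3*(-13) = 5044*sqrt(6)/3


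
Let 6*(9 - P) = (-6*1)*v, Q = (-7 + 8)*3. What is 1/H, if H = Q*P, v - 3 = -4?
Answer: 1/24 ≈ 0.041667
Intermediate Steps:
v = -1 (v = 3 - 4 = -1)
Q = 3 (Q = 1*3 = 3)
P = 8 (P = 9 - (-6*1)*(-1)/6 = 9 - (-1)*(-1) = 9 - ⅙*6 = 9 - 1 = 8)
H = 24 (H = 3*8 = 24)
1/H = 1/24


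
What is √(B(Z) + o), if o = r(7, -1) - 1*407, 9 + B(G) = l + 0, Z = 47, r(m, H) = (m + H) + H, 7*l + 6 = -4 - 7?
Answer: I*√20258/7 ≈ 20.333*I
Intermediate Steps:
l = -17/7 (l = -6/7 + (-4 - 7)/7 = -6/7 + (⅐)*(-11) = -6/7 - 11/7 = -17/7 ≈ -2.4286)
r(m, H) = m + 2*H (r(m, H) = (H + m) + H = m + 2*H)
B(G) = -80/7 (B(G) = -9 + (-17/7 + 0) = -9 - 17/7 = -80/7)
o = -402 (o = (7 + 2*(-1)) - 1*407 = (7 - 2) - 407 = 5 - 407 = -402)
√(B(Z) + o) = √(-80/7 - 402) = √(-2894/7) = I*√20258/7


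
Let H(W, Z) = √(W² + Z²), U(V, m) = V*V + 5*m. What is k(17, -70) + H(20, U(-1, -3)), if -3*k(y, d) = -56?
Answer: 56/3 + 2*√149 ≈ 43.080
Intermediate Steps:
k(y, d) = 56/3 (k(y, d) = -⅓*(-56) = 56/3)
U(V, m) = V² + 5*m
k(17, -70) + H(20, U(-1, -3)) = 56/3 + √(20² + ((-1)² + 5*(-3))²) = 56/3 + √(400 + (1 - 15)²) = 56/3 + √(400 + (-14)²) = 56/3 + √(400 + 196) = 56/3 + √596 = 56/3 + 2*√149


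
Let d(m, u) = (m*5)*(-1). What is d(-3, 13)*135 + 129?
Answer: 2154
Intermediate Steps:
d(m, u) = -5*m (d(m, u) = (5*m)*(-1) = -5*m)
d(-3, 13)*135 + 129 = -5*(-3)*135 + 129 = 15*135 + 129 = 2025 + 129 = 2154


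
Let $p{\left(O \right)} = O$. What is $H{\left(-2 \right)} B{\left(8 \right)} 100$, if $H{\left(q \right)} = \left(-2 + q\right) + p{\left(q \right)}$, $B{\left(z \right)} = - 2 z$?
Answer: $9600$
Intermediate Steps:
$H{\left(q \right)} = -2 + 2 q$ ($H{\left(q \right)} = \left(-2 + q\right) + q = -2 + 2 q$)
$H{\left(-2 \right)} B{\left(8 \right)} 100 = \left(-2 + 2 \left(-2\right)\right) \left(\left(-2\right) 8\right) 100 = \left(-2 - 4\right) \left(-16\right) 100 = \left(-6\right) \left(-16\right) 100 = 96 \cdot 100 = 9600$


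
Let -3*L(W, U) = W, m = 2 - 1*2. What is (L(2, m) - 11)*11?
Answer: -385/3 ≈ -128.33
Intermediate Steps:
m = 0 (m = 2 - 2 = 0)
L(W, U) = -W/3
(L(2, m) - 11)*11 = (-⅓*2 - 11)*11 = (-⅔ - 11)*11 = -35/3*11 = -385/3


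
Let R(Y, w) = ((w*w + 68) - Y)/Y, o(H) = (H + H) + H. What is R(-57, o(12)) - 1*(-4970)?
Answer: 281869/57 ≈ 4945.1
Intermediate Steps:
o(H) = 3*H (o(H) = 2*H + H = 3*H)
R(Y, w) = (68 + w² - Y)/Y (R(Y, w) = ((w² + 68) - Y)/Y = ((68 + w²) - Y)/Y = (68 + w² - Y)/Y)
R(-57, o(12)) - 1*(-4970) = (68 + (3*12)² - 1*(-57))/(-57) - 1*(-4970) = -(68 + 36² + 57)/57 + 4970 = -(68 + 1296 + 57)/57 + 4970 = -1/57*1421 + 4970 = -1421/57 + 4970 = 281869/57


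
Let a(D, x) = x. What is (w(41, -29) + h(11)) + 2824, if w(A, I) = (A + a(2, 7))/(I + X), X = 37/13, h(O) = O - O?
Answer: 239884/85 ≈ 2822.2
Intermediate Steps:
h(O) = 0
X = 37/13 (X = 37*(1/13) = 37/13 ≈ 2.8462)
w(A, I) = (7 + A)/(37/13 + I) (w(A, I) = (A + 7)/(I + 37/13) = (7 + A)/(37/13 + I))
(w(41, -29) + h(11)) + 2824 = (13*(7 + 41)/(37 + 13*(-29)) + 0) + 2824 = (13*48/(37 - 377) + 0) + 2824 = (13*48/(-340) + 0) + 2824 = (13*(-1/340)*48 + 0) + 2824 = (-156/85 + 0) + 2824 = -156/85 + 2824 = 239884/85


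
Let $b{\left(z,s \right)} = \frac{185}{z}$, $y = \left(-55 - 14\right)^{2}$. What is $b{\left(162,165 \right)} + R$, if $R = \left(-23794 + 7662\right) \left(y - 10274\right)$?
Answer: $\frac{14407586177}{162} \approx 8.8936 \cdot 10^{7}$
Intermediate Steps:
$y = 4761$ ($y = \left(-69\right)^{2} = 4761$)
$R = 88935716$ ($R = \left(-23794 + 7662\right) \left(4761 - 10274\right) = \left(-16132\right) \left(-5513\right) = 88935716$)
$b{\left(162,165 \right)} + R = \frac{185}{162} + 88935716 = \frac{14407586177}{162}$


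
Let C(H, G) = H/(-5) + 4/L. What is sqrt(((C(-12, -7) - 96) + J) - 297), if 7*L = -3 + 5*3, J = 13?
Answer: I*sqrt(84435)/15 ≈ 19.372*I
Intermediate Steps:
L = 12/7 (L = (-3 + 5*3)/7 = (-3 + 15)/7 = (1/7)*12 = 12/7 ≈ 1.7143)
C(H, G) = 7/3 - H/5 (C(H, G) = H/(-5) + 4/(12/7) = H*(-1/5) + 4*(7/12) = -H/5 + 7/3 = 7/3 - H/5)
sqrt(((C(-12, -7) - 96) + J) - 297) = sqrt((((7/3 - 1/5*(-12)) - 96) + 13) - 297) = sqrt((((7/3 + 12/5) - 96) + 13) - 297) = sqrt(((71/15 - 96) + 13) - 297) = sqrt((-1369/15 + 13) - 297) = sqrt(-1174/15 - 297) = sqrt(-5629/15) = I*sqrt(84435)/15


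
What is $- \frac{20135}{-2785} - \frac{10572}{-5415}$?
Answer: $\frac{9231603}{1005385} \approx 9.1822$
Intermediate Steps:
$- \frac{20135}{-2785} - \frac{10572}{-5415} = \left(-20135\right) \left(- \frac{1}{2785}\right) - - \frac{3524}{1805} = \frac{4027}{557} + \frac{3524}{1805} = \frac{9231603}{1005385}$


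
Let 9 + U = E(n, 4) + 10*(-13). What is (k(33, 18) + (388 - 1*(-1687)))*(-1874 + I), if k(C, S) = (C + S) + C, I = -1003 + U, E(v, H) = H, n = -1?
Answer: -6502908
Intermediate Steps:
U = -135 (U = -9 + (4 + 10*(-13)) = -9 + (4 - 130) = -9 - 126 = -135)
I = -1138 (I = -1003 - 135 = -1138)
k(C, S) = S + 2*C
(k(33, 18) + (388 - 1*(-1687)))*(-1874 + I) = ((18 + 2*33) + (388 - 1*(-1687)))*(-1874 - 1138) = ((18 + 66) + (388 + 1687))*(-3012) = (84 + 2075)*(-3012) = 2159*(-3012) = -6502908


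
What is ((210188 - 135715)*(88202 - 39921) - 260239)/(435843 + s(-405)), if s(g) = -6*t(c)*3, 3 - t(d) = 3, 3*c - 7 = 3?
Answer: 3595370674/435843 ≈ 8249.2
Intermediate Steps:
c = 10/3 (c = 7/3 + (1/3)*3 = 7/3 + 1 = 10/3 ≈ 3.3333)
t(d) = 0 (t(d) = 3 - 1*3 = 3 - 3 = 0)
s(g) = 0 (s(g) = -6*0*3 = 0*3 = 0)
((210188 - 135715)*(88202 - 39921) - 260239)/(435843 + s(-405)) = ((210188 - 135715)*(88202 - 39921) - 260239)/(435843 + 0) = (74473*48281 - 260239)/435843 = (3595630913 - 260239)*(1/435843) = 3595370674*(1/435843) = 3595370674/435843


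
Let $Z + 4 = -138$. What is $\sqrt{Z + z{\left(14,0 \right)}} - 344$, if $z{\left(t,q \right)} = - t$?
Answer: $-344 + 2 i \sqrt{39} \approx -344.0 + 12.49 i$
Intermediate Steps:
$Z = -142$ ($Z = -4 - 138 = -142$)
$\sqrt{Z + z{\left(14,0 \right)}} - 344 = \sqrt{-142 - 14} - 344 = \sqrt{-156} - 344 = 2 i \sqrt{39} - 344 = -344 + 2 i \sqrt{39}$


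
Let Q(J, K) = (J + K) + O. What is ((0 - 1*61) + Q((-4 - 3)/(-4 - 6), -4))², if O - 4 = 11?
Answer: 243049/100 ≈ 2430.5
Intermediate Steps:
O = 15 (O = 4 + 11 = 15)
Q(J, K) = 15 + J + K (Q(J, K) = (J + K) + 15 = 15 + J + K)
((0 - 1*61) + Q((-4 - 3)/(-4 - 6), -4))² = ((0 - 1*61) + (15 + (-4 - 3)/(-4 - 6) - 4))² = ((0 - 61) + (15 - 7/(-10) - 4))² = (-61 + (15 - 7*(-⅒) - 4))² = (-61 + (15 + 7/10 - 4))² = (-61 + 117/10)² = (-493/10)² = 243049/100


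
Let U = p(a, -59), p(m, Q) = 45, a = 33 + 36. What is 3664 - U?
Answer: 3619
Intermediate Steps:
a = 69
U = 45
3664 - U = 3664 - 1*45 = 3664 - 45 = 3619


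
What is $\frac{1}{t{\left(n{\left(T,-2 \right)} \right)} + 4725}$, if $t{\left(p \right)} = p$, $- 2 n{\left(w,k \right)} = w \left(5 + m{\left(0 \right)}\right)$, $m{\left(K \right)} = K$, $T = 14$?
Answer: $\frac{1}{4690} \approx 0.00021322$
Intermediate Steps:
$n{\left(w,k \right)} = - \frac{5 w}{2}$ ($n{\left(w,k \right)} = - \frac{w \left(5 + 0\right)}{2} = - \frac{w 5}{2} = - \frac{5 w}{2}$)
$\frac{1}{t{\left(n{\left(T,-2 \right)} \right)} + 4725} = \frac{1}{\left(- \frac{5}{2}\right) 14 + 4725} = \frac{1}{-35 + 4725} = \frac{1}{4690}$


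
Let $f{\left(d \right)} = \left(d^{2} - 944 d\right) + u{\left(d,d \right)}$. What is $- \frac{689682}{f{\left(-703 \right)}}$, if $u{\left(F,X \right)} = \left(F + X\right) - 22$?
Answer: $- \frac{229894}{385471} \approx -0.5964$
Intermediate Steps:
$u{\left(F,X \right)} = -22 + F + X$
$f{\left(d \right)} = -22 + d^{2} - 942 d$ ($f{\left(d \right)} = \left(d^{2} - 944 d\right) + \left(-22 + d + d\right) = \left(d^{2} - 944 d\right) + \left(-22 + 2 d\right) = -22 + d^{2} - 942 d$)
$- \frac{689682}{f{\left(-703 \right)}} = - \frac{689682}{-22 + \left(-703\right)^{2} - -662226} = - \frac{689682}{-22 + 494209 + 662226} = - \frac{689682}{1156413} = \left(-689682\right) \frac{1}{1156413} = - \frac{229894}{385471}$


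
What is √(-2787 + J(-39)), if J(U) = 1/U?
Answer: I*√4239066/39 ≈ 52.792*I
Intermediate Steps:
√(-2787 + J(-39)) = √(-2787 + 1/(-39)) = √(-2787 - 1/39) = √(-108694/39) = I*√4239066/39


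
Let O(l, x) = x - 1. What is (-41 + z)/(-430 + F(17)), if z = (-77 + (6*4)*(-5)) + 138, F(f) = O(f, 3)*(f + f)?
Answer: 50/181 ≈ 0.27624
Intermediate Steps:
O(l, x) = -1 + x
F(f) = 4*f (F(f) = (-1 + 3)*(f + f) = 2*(2*f) = 4*f)
z = -59 (z = (-77 + 24*(-5)) + 138 = (-77 - 120) + 138 = -197 + 138 = -59)
(-41 + z)/(-430 + F(17)) = (-41 - 59)/(-430 + 4*17) = -100/(-430 + 68) = -100/(-362) = -100*(-1/362) = 50/181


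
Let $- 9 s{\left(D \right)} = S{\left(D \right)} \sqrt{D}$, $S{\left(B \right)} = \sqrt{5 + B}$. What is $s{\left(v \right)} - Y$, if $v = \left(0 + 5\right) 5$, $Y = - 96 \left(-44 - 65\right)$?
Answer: $-10464 - \frac{5 \sqrt{30}}{9} \approx -10467.0$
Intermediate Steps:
$Y = 10464$ ($Y = \left(-96\right) \left(-109\right) = 10464$)
$v = 25$ ($v = 5 \cdot 5 = 25$)
$s{\left(D \right)} = - \frac{\sqrt{D} \sqrt{5 + D}}{9}$ ($s{\left(D \right)} = - \frac{\sqrt{5 + D} \sqrt{D}}{9} = - \frac{\sqrt{D} \sqrt{5 + D}}{9}$)
$s{\left(v \right)} - Y = - \frac{\sqrt{25} \sqrt{5 + 25}}{9} - 10464 = \left(- \frac{1}{9}\right) 5 \sqrt{30} - 10464 = - \frac{5 \sqrt{30}}{9} - 10464 = -10464 - \frac{5 \sqrt{30}}{9}$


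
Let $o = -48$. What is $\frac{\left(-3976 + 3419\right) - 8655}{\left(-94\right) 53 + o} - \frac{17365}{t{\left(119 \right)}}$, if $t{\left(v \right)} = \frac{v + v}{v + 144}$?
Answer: $- \frac{11484896197}{598570} \approx -19187.0$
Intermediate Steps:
$t{\left(v \right)} = \frac{2 v}{144 + v}$
$\frac{\left(-3976 + 3419\right) - 8655}{\left(-94\right) 53 + o} - \frac{17365}{t{\left(119 \right)}} = \frac{\left(-3976 + 3419\right) - 8655}{\left(-94\right) 53 - 48} - \frac{17365}{2 \cdot 119 \frac{1}{144 + 119}} = \frac{-557 - 8655}{-4982 - 48} - \frac{17365}{2 \cdot 119 \cdot \frac{1}{263}} = - \frac{9212}{-5030} - \frac{17365}{2 \cdot 119 \cdot \frac{1}{263}} = \left(-9212\right) \left(- \frac{1}{5030}\right) - \frac{17365}{\frac{238}{263}} = \frac{4606}{2515} - \frac{4566995}{238} = - \frac{11484896197}{598570}$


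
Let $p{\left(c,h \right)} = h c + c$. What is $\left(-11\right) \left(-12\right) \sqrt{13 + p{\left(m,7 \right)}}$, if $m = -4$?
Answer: $132 i \sqrt{19} \approx 575.38 i$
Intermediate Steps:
$p{\left(c,h \right)} = c + c h$ ($p{\left(c,h \right)} = c h + c = c + c h$)
$\left(-11\right) \left(-12\right) \sqrt{13 + p{\left(m,7 \right)}} = \left(-11\right) \left(-12\right) \sqrt{13 - 4 \left(1 + 7\right)} = 132 \sqrt{13 - 32} = 132 \sqrt{-19} = 132 i \sqrt{19}$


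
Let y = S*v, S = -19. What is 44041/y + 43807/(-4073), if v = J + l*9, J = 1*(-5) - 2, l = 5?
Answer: -211007647/2940706 ≈ -71.754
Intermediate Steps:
J = -7 (J = -5 - 2 = -7)
v = 38 (v = -7 + 5*9 = -7 + 45 = 38)
y = -722 (y = -19*38 = -722)
44041/y + 43807/(-4073) = 44041/(-722) + 43807/(-4073) = 44041*(-1/722) + 43807*(-1/4073) = -44041/722 - 43807/4073 = -211007647/2940706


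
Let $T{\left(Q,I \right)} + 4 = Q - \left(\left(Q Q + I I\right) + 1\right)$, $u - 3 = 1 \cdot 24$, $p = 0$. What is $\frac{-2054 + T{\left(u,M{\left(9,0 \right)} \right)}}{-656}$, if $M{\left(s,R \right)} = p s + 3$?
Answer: $\frac{1385}{328} \approx 4.2226$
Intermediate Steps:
$u = 27$ ($u = 3 + 1 \cdot 24 = 3 + 24 = 27$)
$M{\left(s,R \right)} = 3$ ($M{\left(s,R \right)} = 0 s + 3 = 0 + 3 = 3$)
$T{\left(Q,I \right)} = -5 + Q - I^{2} - Q^{2}$ ($T{\left(Q,I \right)} = -4 - \left(1 - Q + I I + Q Q\right) = -4 - \left(1 + I^{2} + Q^{2} - Q\right) = -5 + Q - I^{2} - Q^{2}$)
$\frac{-2054 + T{\left(u,M{\left(9,0 \right)} \right)}}{-656} = \frac{-2054 - 716}{-656} = \left(-2054 - 716\right) \left(- \frac{1}{656}\right) = \left(-2770\right) \left(- \frac{1}{656}\right) = \frac{1385}{328}$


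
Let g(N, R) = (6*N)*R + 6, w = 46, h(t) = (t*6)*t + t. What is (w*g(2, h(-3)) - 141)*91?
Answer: 2574117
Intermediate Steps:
h(t) = t + 6*t² (h(t) = (6*t)*t + t = 6*t² + t = t + 6*t²)
g(N, R) = 6 + 6*N*R (g(N, R) = 6*N*R + 6 = 6 + 6*N*R)
(w*g(2, h(-3)) - 141)*91 = (46*(6 + 6*2*(-3*(1 + 6*(-3)))) - 141)*91 = (46*(6 + 6*2*(-3*(1 - 18))) - 141)*91 = (46*(6 + 6*2*(-3*(-17))) - 141)*91 = (46*(6 + 6*2*51) - 141)*91 = (46*(6 + 612) - 141)*91 = (46*618 - 141)*91 = (28428 - 141)*91 = 28287*91 = 2574117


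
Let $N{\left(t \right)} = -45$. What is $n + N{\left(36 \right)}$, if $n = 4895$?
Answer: $4850$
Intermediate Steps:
$n + N{\left(36 \right)} = 4895 - 45 = 4850$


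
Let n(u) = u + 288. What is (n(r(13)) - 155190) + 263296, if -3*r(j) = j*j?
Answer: 325013/3 ≈ 1.0834e+5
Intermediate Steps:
r(j) = -j**2/3 (r(j) = -j*j/3 = -j**2/3)
n(u) = 288 + u
(n(r(13)) - 155190) + 263296 = ((288 - 1/3*13**2) - 155190) + 263296 = ((288 - 1/3*169) - 155190) + 263296 = ((288 - 169/3) - 155190) + 263296 = (695/3 - 155190) + 263296 = -464875/3 + 263296 = 325013/3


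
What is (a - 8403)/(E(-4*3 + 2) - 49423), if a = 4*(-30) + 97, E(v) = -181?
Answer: 4213/24802 ≈ 0.16987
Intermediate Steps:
a = -23 (a = -120 + 97 = -23)
(a - 8403)/(E(-4*3 + 2) - 49423) = (-23 - 8403)/(-181 - 49423) = -8426/(-49604) = -8426*(-1/49604) = 4213/24802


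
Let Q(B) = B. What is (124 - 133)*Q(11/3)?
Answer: -33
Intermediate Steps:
(124 - 133)*Q(11/3) = (124 - 133)*(11/3) = -99/3 = -9*11/3 = -33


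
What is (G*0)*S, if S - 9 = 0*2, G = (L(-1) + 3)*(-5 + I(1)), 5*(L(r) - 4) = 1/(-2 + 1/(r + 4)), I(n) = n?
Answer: 0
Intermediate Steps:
L(r) = 4 + 1/(5*(-2 + 1/(4 + r))) (L(r) = 4 + 1/(5*(-2 + 1/(r + 4))) = 4 + 1/(5*(-2 + 1/(4 + r))))
G = -688/25 (G = ((136 + 39*(-1))/(5*(7 + 2*(-1))) + 3)*(-5 + 1) = ((136 - 39)/(5*(7 - 2)) + 3)*(-4) = ((⅕)*97/5 + 3)*(-4) = ((⅕)*(⅕)*97 + 3)*(-4) = (97/25 + 3)*(-4) = (172/25)*(-4) = -688/25 ≈ -27.520)
S = 9 (S = 9 + 0*2 = 9 + 0 = 9)
(G*0)*S = -688/25*0*9 = 0*9 = 0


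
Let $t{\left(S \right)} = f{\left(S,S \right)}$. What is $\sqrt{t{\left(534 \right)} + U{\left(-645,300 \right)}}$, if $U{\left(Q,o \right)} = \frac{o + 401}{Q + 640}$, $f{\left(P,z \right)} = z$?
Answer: $\frac{\sqrt{9845}}{5} \approx 19.844$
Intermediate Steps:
$U{\left(Q,o \right)} = \frac{401 + o}{640 + Q}$
$t{\left(S \right)} = S$
$\sqrt{t{\left(534 \right)} + U{\left(-645,300 \right)}} = \sqrt{534 + \frac{401 + 300}{640 - 645}} = \sqrt{534 + \frac{1}{-5} \cdot 701} = \sqrt{534 - \frac{701}{5}} = \sqrt{\frac{1969}{5}} = \frac{\sqrt{9845}}{5}$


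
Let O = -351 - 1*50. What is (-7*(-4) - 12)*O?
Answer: -6416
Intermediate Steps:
O = -401 (O = -351 - 50 = -401)
(-7*(-4) - 12)*O = (-7*(-4) - 12)*(-401) = (28 - 12)*(-401) = 16*(-401) = -6416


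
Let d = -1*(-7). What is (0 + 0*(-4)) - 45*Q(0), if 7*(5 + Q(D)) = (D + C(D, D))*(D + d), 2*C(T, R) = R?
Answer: 225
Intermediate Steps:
C(T, R) = R/2
d = 7
Q(D) = -5 + 3*D*(7 + D)/14 (Q(D) = -5 + ((D + D/2)*(D + 7))/7 = -5 + ((3*D/2)*(7 + D))/7 = -5 + (3*D*(7 + D)/2)/7 = -5 + 3*D*(7 + D)/14)
(0 + 0*(-4)) - 45*Q(0) = (0 + 0*(-4)) - 45*(-5 + (3/2)*0 + (3/14)*0**2) = (0 + 0) - 45*(-5 + 0 + (3/14)*0) = 0 - 45*(-5 + 0 + 0) = 0 - 45*(-5) = 0 + 225 = 225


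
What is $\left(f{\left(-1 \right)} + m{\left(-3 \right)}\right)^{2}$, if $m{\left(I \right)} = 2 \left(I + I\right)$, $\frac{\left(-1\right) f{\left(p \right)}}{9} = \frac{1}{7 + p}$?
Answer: $\frac{729}{4} \approx 182.25$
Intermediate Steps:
$f{\left(p \right)} = - \frac{9}{7 + p}$
$m{\left(I \right)} = 4 I$ ($m{\left(I \right)} = 2 \cdot 2 I = 4 I$)
$\left(f{\left(-1 \right)} + m{\left(-3 \right)}\right)^{2} = \left(- \frac{9}{7 - 1} + 4 \left(-3\right)\right)^{2} = \left(- \frac{9}{6} - 12\right)^{2} = \left(\left(-9\right) \frac{1}{6} - 12\right)^{2} = \left(- \frac{3}{2} - 12\right)^{2} = \left(- \frac{27}{2}\right)^{2} = \frac{729}{4}$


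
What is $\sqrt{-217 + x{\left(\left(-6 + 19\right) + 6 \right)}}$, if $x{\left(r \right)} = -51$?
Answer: $2 i \sqrt{67} \approx 16.371 i$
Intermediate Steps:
$\sqrt{-217 + x{\left(\left(-6 + 19\right) + 6 \right)}} = \sqrt{-217 - 51} = \sqrt{-268} = 2 i \sqrt{67}$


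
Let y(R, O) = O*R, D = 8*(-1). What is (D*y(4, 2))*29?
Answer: -1856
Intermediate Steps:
D = -8
(D*y(4, 2))*29 = -16*4*29 = -8*8*29 = -64*29 = -1856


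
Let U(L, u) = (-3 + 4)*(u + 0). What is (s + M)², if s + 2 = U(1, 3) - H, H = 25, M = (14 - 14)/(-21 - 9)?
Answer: 576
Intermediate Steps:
M = 0 (M = 0/(-30) = 0*(-1/30) = 0)
U(L, u) = u (U(L, u) = 1*u = u)
s = -24 (s = -2 + (3 - 1*25) = -2 + (3 - 25) = -2 - 22 = -24)
(s + M)² = (-24 + 0)² = (-24)² = 576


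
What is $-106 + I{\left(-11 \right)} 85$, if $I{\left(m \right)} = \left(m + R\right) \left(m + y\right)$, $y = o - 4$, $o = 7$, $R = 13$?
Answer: $-1466$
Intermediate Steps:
$y = 3$ ($y = 7 - 4 = 3$)
$I{\left(m \right)} = \left(3 + m\right) \left(13 + m\right)$ ($I{\left(m \right)} = \left(m + 13\right) \left(m + 3\right) = \left(13 + m\right) \left(3 + m\right) = \left(3 + m\right) \left(13 + m\right)$)
$-106 + I{\left(-11 \right)} 85 = -106 + \left(39 + \left(-11\right)^{2} + 16 \left(-11\right)\right) 85 = -106 + \left(39 + 121 - 176\right) 85 = -106 - 1360 = -1466$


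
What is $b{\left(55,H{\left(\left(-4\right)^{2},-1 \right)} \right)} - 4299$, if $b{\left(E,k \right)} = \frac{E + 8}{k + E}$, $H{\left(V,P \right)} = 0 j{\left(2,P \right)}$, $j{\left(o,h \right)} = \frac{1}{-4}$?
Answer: $- \frac{236382}{55} \approx -4297.9$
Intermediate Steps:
$j{\left(o,h \right)} = - \frac{1}{4}$
$H{\left(V,P \right)} = 0$ ($H{\left(V,P \right)} = 0 \left(- \frac{1}{4}\right) = 0$)
$b{\left(E,k \right)} = \frac{8 + E}{E + k}$
$b{\left(55,H{\left(\left(-4\right)^{2},-1 \right)} \right)} - 4299 = \frac{8 + 55}{55 + 0} - 4299 = \frac{1}{55} \cdot 63 - 4299 = \frac{63}{55} - 4299 = - \frac{236382}{55}$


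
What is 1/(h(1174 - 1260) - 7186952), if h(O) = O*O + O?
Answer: -1/7179642 ≈ -1.3928e-7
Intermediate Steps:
h(O) = O + O**2 (h(O) = O**2 + O = O + O**2)
1/(h(1174 - 1260) - 7186952) = 1/((1174 - 1260)*(1 + (1174 - 1260)) - 7186952) = 1/(-86*(1 - 86) - 7186952) = 1/(-86*(-85) - 7186952) = 1/(7310 - 7186952) = 1/(-7179642) = -1/7179642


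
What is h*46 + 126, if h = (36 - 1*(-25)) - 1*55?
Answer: 402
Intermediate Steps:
h = 6 (h = (36 + 25) - 55 = 61 - 55 = 6)
h*46 + 126 = 6*46 + 126 = 276 + 126 = 402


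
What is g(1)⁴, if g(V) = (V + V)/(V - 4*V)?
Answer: 16/81 ≈ 0.19753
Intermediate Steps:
g(V) = -⅔ (g(V) = (2*V)/((-3*V)) = (2*V)*(-1/(3*V)) = -⅔)
g(1)⁴ = (-⅔)⁴ = 16/81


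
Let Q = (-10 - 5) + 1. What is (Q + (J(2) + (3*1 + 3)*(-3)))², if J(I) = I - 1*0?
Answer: 900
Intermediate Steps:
J(I) = I (J(I) = I + 0 = I)
Q = -14 (Q = -15 + 1 = -14)
(Q + (J(2) + (3*1 + 3)*(-3)))² = (-14 + (2 + (3*1 + 3)*(-3)))² = (-14 + (2 + (3 + 3)*(-3)))² = (-14 + (2 + 6*(-3)))² = (-14 + (2 - 18))² = (-14 - 16)² = (-30)² = 900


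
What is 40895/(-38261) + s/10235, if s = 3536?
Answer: -283269429/391601335 ≈ -0.72336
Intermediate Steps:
40895/(-38261) + s/10235 = 40895/(-38261) + 3536/10235 = 40895*(-1/38261) + 3536*(1/10235) = -40895/38261 + 3536/10235 = -283269429/391601335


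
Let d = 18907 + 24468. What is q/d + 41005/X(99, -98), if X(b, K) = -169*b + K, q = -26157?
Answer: -2218788028/729957875 ≈ -3.0396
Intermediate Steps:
X(b, K) = K - 169*b
d = 43375
q/d + 41005/X(99, -98) = -26157/43375 + 41005/(-98 - 169*99) = -26157*1/43375 + 41005/(-98 - 16731) = -26157/43375 + 41005/(-16829) = -26157/43375 + 41005*(-1/16829) = -26157/43375 - 41005/16829 = -2218788028/729957875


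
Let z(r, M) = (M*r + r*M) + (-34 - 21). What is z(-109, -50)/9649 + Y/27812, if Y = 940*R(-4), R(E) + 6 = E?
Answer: 52730135/67089497 ≈ 0.78597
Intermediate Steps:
R(E) = -6 + E
z(r, M) = -55 + 2*M*r (z(r, M) = (M*r + M*r) - 55 = 2*M*r - 55 = -55 + 2*M*r)
Y = -9400 (Y = 940*(-6 - 4) = 940*(-10) = -9400)
z(-109, -50)/9649 + Y/27812 = (-55 + 2*(-50)*(-109))/9649 - 9400/27812 = (-55 + 10900)*(1/9649) - 9400*1/27812 = 10845*(1/9649) - 2350/6953 = 10845/9649 - 2350/6953 = 52730135/67089497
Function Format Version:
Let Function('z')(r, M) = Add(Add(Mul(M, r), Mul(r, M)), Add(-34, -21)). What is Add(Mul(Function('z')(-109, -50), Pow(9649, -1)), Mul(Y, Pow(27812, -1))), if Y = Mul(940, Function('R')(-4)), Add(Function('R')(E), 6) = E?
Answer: Rational(52730135, 67089497) ≈ 0.78597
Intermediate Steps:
Function('R')(E) = Add(-6, E)
Function('z')(r, M) = Add(-55, Mul(2, M, r)) (Function('z')(r, M) = Add(Add(Mul(M, r), Mul(M, r)), -55) = Add(Mul(2, M, r), -55) = Add(-55, Mul(2, M, r)))
Y = -9400 (Y = Mul(940, Add(-6, -4)) = Mul(940, -10) = -9400)
Add(Mul(Function('z')(-109, -50), Pow(9649, -1)), Mul(Y, Pow(27812, -1))) = Add(Mul(Add(-55, Mul(2, -50, -109)), Pow(9649, -1)), Mul(-9400, Pow(27812, -1))) = Add(Mul(Add(-55, 10900), Rational(1, 9649)), Mul(-9400, Rational(1, 27812))) = Add(Mul(10845, Rational(1, 9649)), Rational(-2350, 6953)) = Add(Rational(10845, 9649), Rational(-2350, 6953)) = Rational(52730135, 67089497)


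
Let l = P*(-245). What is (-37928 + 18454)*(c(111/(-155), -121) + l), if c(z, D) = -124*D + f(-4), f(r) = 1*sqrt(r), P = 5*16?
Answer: 89502504 - 38948*I ≈ 8.9502e+7 - 38948.0*I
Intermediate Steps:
P = 80
f(r) = sqrt(r)
l = -19600 (l = 80*(-245) = -19600)
c(z, D) = -124*D + 2*I (c(z, D) = -124*D + sqrt(-4) = -124*D + 2*I)
(-37928 + 18454)*(c(111/(-155), -121) + l) = (-37928 + 18454)*((-124*(-121) + 2*I) - 19600) = -19474*((15004 + 2*I) - 19600) = -19474*(-4596 + 2*I) = 89502504 - 38948*I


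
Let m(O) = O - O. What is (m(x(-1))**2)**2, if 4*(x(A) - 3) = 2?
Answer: 0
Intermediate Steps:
x(A) = 7/2 (x(A) = 3 + (1/4)*2 = 3 + 1/2 = 7/2)
m(O) = 0
(m(x(-1))**2)**2 = (0**2)**2 = 0**2 = 0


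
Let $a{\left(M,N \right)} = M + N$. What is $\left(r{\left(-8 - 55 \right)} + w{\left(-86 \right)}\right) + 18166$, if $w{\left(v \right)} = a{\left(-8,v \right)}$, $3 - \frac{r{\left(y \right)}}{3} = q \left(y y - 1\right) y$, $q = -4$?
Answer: $-2981727$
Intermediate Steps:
$r{\left(y \right)} = 9 - 3 y \left(4 - 4 y^{2}\right)$ ($r{\left(y \right)} = 9 - 3 - 4 \left(y y - 1\right) y = 9 - 3 - 4 \left(y^{2} - 1\right) y = 9 - 3 - 4 \left(-1 + y^{2}\right) y = 9 - 3 \left(4 - 4 y^{2}\right) y = 9 - 3 y \left(4 - 4 y^{2}\right)$)
$w{\left(v \right)} = -8 + v$
$\left(r{\left(-8 - 55 \right)} + w{\left(-86 \right)}\right) + 18166 = \left(\left(9 - 12 \left(-8 - 55\right) + 12 \left(-8 - 55\right)^{3}\right) - 94\right) + 18166 = \left(\left(9 - -756 + 12 \left(-63\right)^{3}\right) - 94\right) + 18166 = \left(\left(9 + 756 + 12 \left(-250047\right)\right) - 94\right) + 18166 = \left(\left(9 + 756 - 3000564\right) - 94\right) + 18166 = \left(-2999799 - 94\right) + 18166 = -2999893 + 18166 = -2981727$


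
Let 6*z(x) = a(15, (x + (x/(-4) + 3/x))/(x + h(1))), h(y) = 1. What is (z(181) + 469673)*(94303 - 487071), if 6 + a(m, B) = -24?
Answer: -184470561024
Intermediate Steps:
a(m, B) = -30 (a(m, B) = -6 - 24 = -30)
z(x) = -5 (z(x) = (⅙)*(-30) = -5)
(z(181) + 469673)*(94303 - 487071) = (-5 + 469673)*(94303 - 487071) = 469668*(-392768) = -184470561024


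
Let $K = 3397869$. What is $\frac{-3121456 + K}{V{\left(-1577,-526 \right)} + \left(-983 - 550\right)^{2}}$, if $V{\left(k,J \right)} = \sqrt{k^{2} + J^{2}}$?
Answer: $\frac{649595150757}{5522915544316} - \frac{276413 \sqrt{2763605}}{5522915544316} \approx 0.11753$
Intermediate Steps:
$V{\left(k,J \right)} = \sqrt{J^{2} + k^{2}}$
$\frac{-3121456 + K}{V{\left(-1577,-526 \right)} + \left(-983 - 550\right)^{2}} = \frac{-3121456 + 3397869}{\sqrt{\left(-526\right)^{2} + \left(-1577\right)^{2}} + \left(-983 - 550\right)^{2}} = \frac{276413}{\sqrt{276676 + 2486929} + \left(-1533\right)^{2}} = \frac{276413}{\sqrt{2763605} + 2350089} = \frac{276413}{2350089 + \sqrt{2763605}}$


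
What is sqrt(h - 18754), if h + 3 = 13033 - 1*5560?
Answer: 2*I*sqrt(2821) ≈ 106.23*I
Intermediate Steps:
h = 7470 (h = -3 + (13033 - 1*5560) = -3 + (13033 - 5560) = -3 + 7473 = 7470)
sqrt(h - 18754) = sqrt(7470 - 18754) = sqrt(-11284) = 2*I*sqrt(2821)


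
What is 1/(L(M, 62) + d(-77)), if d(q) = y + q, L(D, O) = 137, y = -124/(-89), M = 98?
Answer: 89/5464 ≈ 0.016288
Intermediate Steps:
y = 124/89 (y = -124*(-1/89) = 124/89 ≈ 1.3933)
d(q) = 124/89 + q
1/(L(M, 62) + d(-77)) = 1/(137 + (124/89 - 77)) = 1/(137 - 6729/89) = 1/(5464/89) = 89/5464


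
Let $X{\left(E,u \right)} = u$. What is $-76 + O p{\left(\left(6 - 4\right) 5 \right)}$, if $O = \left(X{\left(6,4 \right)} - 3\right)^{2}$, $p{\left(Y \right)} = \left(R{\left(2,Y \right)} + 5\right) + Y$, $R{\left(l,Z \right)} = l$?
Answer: $-59$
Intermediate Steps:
$p{\left(Y \right)} = 7 + Y$ ($p{\left(Y \right)} = \left(2 + 5\right) + Y = 7 + Y$)
$O = 1$ ($O = \left(4 - 3\right)^{2} = 1^{2} = 1$)
$-76 + O p{\left(\left(6 - 4\right) 5 \right)} = -76 + 1 \left(7 + \left(6 - 4\right) 5\right) = -76 + 1 \left(7 + 2 \cdot 5\right) = -76 + 1 \left(7 + 10\right) = -76 + 1 \cdot 17 = -76 + 17 = -59$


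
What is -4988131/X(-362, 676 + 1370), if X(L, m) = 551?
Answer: -4988131/551 ≈ -9052.9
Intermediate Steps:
-4988131/X(-362, 676 + 1370) = -4988131/551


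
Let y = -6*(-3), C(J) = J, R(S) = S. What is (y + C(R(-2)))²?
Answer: 256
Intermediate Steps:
y = 18
(y + C(R(-2)))² = (18 - 2)² = 16² = 256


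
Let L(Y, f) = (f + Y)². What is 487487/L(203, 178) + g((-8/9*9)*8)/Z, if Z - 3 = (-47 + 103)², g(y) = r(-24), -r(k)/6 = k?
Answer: 1551124877/455660379 ≈ 3.4041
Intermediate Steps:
r(k) = -6*k
L(Y, f) = (Y + f)²
g(y) = 144 (g(y) = -6*(-24) = 144)
Z = 3139 (Z = 3 + (-47 + 103)² = 3 + 56² = 3 + 3136 = 3139)
487487/L(203, 178) + g((-8/9*9)*8)/Z = 487487/((203 + 178)²) + 144/3139 = 487487/(381²) + 144*(1/3139) = 487487/145161 + 144/3139 = 1551124877/455660379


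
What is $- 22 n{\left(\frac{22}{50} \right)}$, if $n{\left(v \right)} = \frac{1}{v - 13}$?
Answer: $\frac{275}{157} \approx 1.7516$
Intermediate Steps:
$n{\left(v \right)} = \frac{1}{-13 + v}$
$- 22 n{\left(\frac{22}{50} \right)} = - \frac{22}{-13 + \frac{22}{50}} = - \frac{22}{-13 + 22 \cdot \frac{1}{50}} = - \frac{22}{-13 + \frac{11}{25}} = - \frac{22}{- \frac{314}{25}} = \left(-22\right) \left(- \frac{25}{314}\right) = \frac{275}{157}$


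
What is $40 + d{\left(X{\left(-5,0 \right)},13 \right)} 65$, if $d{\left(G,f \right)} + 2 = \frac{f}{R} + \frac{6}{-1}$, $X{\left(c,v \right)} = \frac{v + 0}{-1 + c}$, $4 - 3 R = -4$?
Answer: $- \frac{1305}{8} \approx -163.13$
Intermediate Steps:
$R = \frac{8}{3}$ ($R = \frac{4}{3} - - \frac{4}{3} = \frac{4}{3} + \frac{4}{3} = \frac{8}{3} \approx 2.6667$)
$X{\left(c,v \right)} = \frac{v}{-1 + c}$
$d{\left(G,f \right)} = -8 + \frac{3 f}{8}$ ($d{\left(G,f \right)} = -2 + \left(\frac{f}{\frac{8}{3}} + \frac{6}{-1}\right) = -2 + \left(f \frac{3}{8} + 6 \left(-1\right)\right) = -2 + \left(\frac{3 f}{8} - 6\right) = -2 + \left(-6 + \frac{3 f}{8}\right) = -8 + \frac{3 f}{8}$)
$40 + d{\left(X{\left(-5,0 \right)},13 \right)} 65 = 40 + \left(-8 + \frac{3}{8} \cdot 13\right) 65 = 40 + \left(-8 + \frac{39}{8}\right) 65 = 40 - \frac{1625}{8} = - \frac{1305}{8}$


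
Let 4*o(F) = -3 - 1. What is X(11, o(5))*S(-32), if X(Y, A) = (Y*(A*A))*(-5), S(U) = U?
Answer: 1760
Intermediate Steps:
o(F) = -1 (o(F) = (-3 - 1)/4 = (¼)*(-4) = -1)
X(Y, A) = -5*Y*A² (X(Y, A) = (Y*A²)*(-5) = -5*Y*A²)
X(11, o(5))*S(-32) = -5*11*(-1)²*(-32) = -5*11*1*(-32) = -55*(-32) = 1760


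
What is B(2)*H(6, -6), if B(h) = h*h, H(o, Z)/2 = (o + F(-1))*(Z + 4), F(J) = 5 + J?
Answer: -160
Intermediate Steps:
H(o, Z) = 2*(4 + Z)*(4 + o) (H(o, Z) = 2*((o + (5 - 1))*(Z + 4)) = 2*((o + 4)*(4 + Z)) = 2*((4 + o)*(4 + Z)) = 2*((4 + Z)*(4 + o)) = 2*(4 + Z)*(4 + o))
B(h) = h²
B(2)*H(6, -6) = 2²*(32 + 8*(-6) + 8*6 + 2*(-6)*6) = 4*(32 - 48 + 48 - 72) = 4*(-40) = -160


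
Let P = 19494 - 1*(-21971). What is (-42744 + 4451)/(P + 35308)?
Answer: -38293/76773 ≈ -0.49878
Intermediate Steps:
P = 41465 (P = 19494 + 21971 = 41465)
(-42744 + 4451)/(P + 35308) = (-42744 + 4451)/(41465 + 35308) = -38293/76773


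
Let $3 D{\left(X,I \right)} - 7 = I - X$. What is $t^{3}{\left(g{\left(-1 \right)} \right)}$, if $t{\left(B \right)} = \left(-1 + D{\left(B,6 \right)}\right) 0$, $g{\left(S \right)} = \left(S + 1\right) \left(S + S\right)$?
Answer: $0$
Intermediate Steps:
$D{\left(X,I \right)} = \frac{7}{3} - \frac{X}{3} + \frac{I}{3}$ ($D{\left(X,I \right)} = \frac{7}{3} + \frac{I - X}{3} = \frac{7}{3} + \left(- \frac{X}{3} + \frac{I}{3}\right) = \frac{7}{3} - \frac{X}{3} + \frac{I}{3}$)
$g{\left(S \right)} = 2 S \left(1 + S\right)$ ($g{\left(S \right)} = \left(1 + S\right) 2 S = 2 S \left(1 + S\right)$)
$t{\left(B \right)} = 0$ ($t{\left(B \right)} = \left(-1 + \left(\frac{7}{3} - \frac{B}{3} + \frac{1}{3} \cdot 6\right)\right) 0 = \left(-1 + \left(\frac{7}{3} - \frac{B}{3} + 2\right)\right) 0 = \left(-1 - \left(- \frac{13}{3} + \frac{B}{3}\right)\right) 0 = \left(\frac{10}{3} - \frac{B}{3}\right) 0 = 0$)
$t^{3}{\left(g{\left(-1 \right)} \right)} = 0^{3} = 0$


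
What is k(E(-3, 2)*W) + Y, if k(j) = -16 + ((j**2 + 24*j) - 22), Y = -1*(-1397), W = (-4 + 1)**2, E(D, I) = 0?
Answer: 1359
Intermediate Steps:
W = 9 (W = (-3)**2 = 9)
Y = 1397
k(j) = -38 + j**2 + 24*j (k(j) = -16 + (-22 + j**2 + 24*j) = -38 + j**2 + 24*j)
k(E(-3, 2)*W) + Y = (-38 + (0*9)**2 + 24*(0*9)) + 1397 = (-38 + 0**2 + 24*0) + 1397 = (-38 + 0 + 0) + 1397 = -38 + 1397 = 1359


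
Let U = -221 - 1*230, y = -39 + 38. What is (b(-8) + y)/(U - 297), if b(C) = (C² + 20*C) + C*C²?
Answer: 609/748 ≈ 0.81417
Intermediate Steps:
y = -1
U = -451 (U = -221 - 230 = -451)
b(C) = C² + C³ + 20*C (b(C) = (C² + 20*C) + C³ = C² + C³ + 20*C)
(b(-8) + y)/(U - 297) = (-8*(20 - 8 + (-8)²) - 1)/(-451 - 297) = (-8*(20 - 8 + 64) - 1)/(-748) = (-8*76 - 1)*(-1/748) = (-608 - 1)*(-1/748) = -609*(-1/748) = 609/748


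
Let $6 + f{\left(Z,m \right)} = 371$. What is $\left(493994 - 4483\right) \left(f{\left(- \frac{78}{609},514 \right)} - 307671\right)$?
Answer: $-150429667366$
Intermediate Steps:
$f{\left(Z,m \right)} = 365$ ($f{\left(Z,m \right)} = -6 + 371 = 365$)
$\left(493994 - 4483\right) \left(f{\left(- \frac{78}{609},514 \right)} - 307671\right) = \left(493994 - 4483\right) \left(365 - 307671\right) = 489511 \left(-307306\right) = -150429667366$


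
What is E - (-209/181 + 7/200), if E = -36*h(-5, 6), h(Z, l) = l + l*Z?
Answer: 31317333/36200 ≈ 865.12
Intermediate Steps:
h(Z, l) = l + Z*l
E = 864 (E = -216*(1 - 5) = -216*(-4) = -36*(-24) = 864)
E - (-209/181 + 7/200) = 864 - (-209/181 + 7/200) = 864 - 1*(-40533/36200) = 864 + 40533/36200 = 31317333/36200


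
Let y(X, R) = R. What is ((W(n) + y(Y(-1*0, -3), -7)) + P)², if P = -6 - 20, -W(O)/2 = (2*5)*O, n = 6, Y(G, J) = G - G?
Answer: 23409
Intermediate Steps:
Y(G, J) = 0
W(O) = -20*O (W(O) = -2*2*5*O = -20*O)
P = -26
((W(n) + y(Y(-1*0, -3), -7)) + P)² = ((-20*6 - 7) - 26)² = ((-120 - 7) - 26)² = (-127 - 26)² = (-153)² = 23409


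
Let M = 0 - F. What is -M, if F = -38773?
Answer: -38773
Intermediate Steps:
M = 38773 (M = 0 - 1*(-38773) = 0 + 38773 = 38773)
-M = -1*38773 = -38773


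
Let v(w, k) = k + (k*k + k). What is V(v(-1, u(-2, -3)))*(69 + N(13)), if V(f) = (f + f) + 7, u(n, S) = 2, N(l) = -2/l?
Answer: 20585/13 ≈ 1583.5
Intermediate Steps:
v(w, k) = k² + 2*k (v(w, k) = k + (k² + k) = k + (k + k²) = k² + 2*k)
V(f) = 7 + 2*f (V(f) = 2*f + 7 = 7 + 2*f)
V(v(-1, u(-2, -3)))*(69 + N(13)) = (7 + 2*(2*(2 + 2)))*(69 - 2/13) = (7 + 2*(2*4))*(69 - 2*1/13) = (7 + 2*8)*(69 - 2/13) = (7 + 16)*(895/13) = 23*(895/13) = 20585/13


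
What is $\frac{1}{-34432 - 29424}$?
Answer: $- \frac{1}{63856} \approx -1.566 \cdot 10^{-5}$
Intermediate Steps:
$\frac{1}{-34432 - 29424} = \frac{1}{-63856} = - \frac{1}{63856}$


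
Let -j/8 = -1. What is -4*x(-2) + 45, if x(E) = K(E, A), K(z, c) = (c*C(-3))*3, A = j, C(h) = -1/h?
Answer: 13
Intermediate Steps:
j = 8 (j = -8*(-1) = 8)
A = 8
K(z, c) = c (K(z, c) = (c*(-1/(-3)))*3 = (c*(-1*(-⅓)))*3 = (c*(⅓))*3 = (c/3)*3 = c)
x(E) = 8
-4*x(-2) + 45 = -4*8 + 45 = -32 + 45 = 13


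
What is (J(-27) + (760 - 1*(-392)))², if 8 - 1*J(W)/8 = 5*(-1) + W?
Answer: 2166784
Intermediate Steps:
J(W) = 104 - 8*W (J(W) = 64 - 8*(5*(-1) + W) = 64 - 8*(-5 + W) = 64 + (40 - 8*W) = 104 - 8*W)
(J(-27) + (760 - 1*(-392)))² = ((104 - 8*(-27)) + (760 - 1*(-392)))² = ((104 + 216) + (760 + 392))² = (320 + 1152)² = 1472² = 2166784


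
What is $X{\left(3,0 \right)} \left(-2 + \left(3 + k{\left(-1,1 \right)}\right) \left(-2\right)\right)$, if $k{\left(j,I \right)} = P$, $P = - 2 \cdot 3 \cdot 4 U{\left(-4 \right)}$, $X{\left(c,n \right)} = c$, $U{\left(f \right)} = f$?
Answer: $-600$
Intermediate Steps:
$P = 96$ ($P = - 2 \cdot 3 \cdot 4 \left(-4\right) = \left(-2\right) 12 \left(-4\right) = \left(-24\right) \left(-4\right) = 96$)
$k{\left(j,I \right)} = 96$
$X{\left(3,0 \right)} \left(-2 + \left(3 + k{\left(-1,1 \right)}\right) \left(-2\right)\right) = 3 \left(-2 + \left(3 + 96\right) \left(-2\right)\right) = 3 \left(-2 + 99 \left(-2\right)\right) = 3 \left(-2 - 198\right) = 3 \left(-200\right) = -600$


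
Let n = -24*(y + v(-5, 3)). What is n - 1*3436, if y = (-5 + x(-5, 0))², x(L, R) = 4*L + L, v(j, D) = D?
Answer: -25108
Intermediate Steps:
x(L, R) = 5*L
y = 900 (y = (-5 + 5*(-5))² = (-5 - 25)² = (-30)² = 900)
n = -21672 (n = -24*(900 + 3) = -24*903 = -21672)
n - 1*3436 = -21672 - 1*3436 = -21672 - 3436 = -25108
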